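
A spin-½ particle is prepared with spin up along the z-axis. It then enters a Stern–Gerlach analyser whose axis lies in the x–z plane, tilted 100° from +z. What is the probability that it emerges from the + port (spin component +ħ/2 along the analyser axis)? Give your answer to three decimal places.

For spin-½, the probability of finding spin-up along an axis at angle θ to the initial spin direction is cos²(θ/2); spin-down is sin²(θ/2).
θ = 100°, so P = cos²(50°) ≈ 0.413.

0.413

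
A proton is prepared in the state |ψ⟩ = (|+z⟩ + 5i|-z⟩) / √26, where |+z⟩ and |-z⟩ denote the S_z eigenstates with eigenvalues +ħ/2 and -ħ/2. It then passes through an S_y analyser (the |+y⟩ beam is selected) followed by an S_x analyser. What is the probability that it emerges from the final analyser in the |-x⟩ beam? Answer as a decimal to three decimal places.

First analyser (S_y): P(|+y⟩) = |⟨+y|ψ⟩|² = 36/52.
After stage 1 the state is |+y⟩; P(|-x⟩) = |⟨-x|+y⟩|² = 1/2.
Joint probability = 36/52 × 1/2 = 0.346.

0.346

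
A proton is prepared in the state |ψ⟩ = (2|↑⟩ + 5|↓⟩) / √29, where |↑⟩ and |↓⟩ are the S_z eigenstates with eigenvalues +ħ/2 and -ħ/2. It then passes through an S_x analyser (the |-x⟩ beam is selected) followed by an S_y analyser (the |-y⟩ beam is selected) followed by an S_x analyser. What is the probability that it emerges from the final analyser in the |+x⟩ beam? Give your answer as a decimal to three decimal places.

First analyser (S_x): P(|-x⟩) = |⟨-x|ψ⟩|² = 9/58.
After stage 1 the state is |-x⟩; P(|-y⟩) = |⟨-y|-x⟩|² = 1/2.
After stage 2 the state is |-y⟩; P(|+x⟩) = |⟨+x|-y⟩|² = 1/2.
Joint probability = 9/58 × 1/2 × 1/2 = 0.039.

0.039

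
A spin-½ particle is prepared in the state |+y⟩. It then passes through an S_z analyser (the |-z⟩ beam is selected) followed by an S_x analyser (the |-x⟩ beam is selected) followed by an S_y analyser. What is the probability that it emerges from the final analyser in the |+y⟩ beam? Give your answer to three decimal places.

0.125

First analyser (S_z): from |+y⟩, P(|-z⟩) = 1/2.
After stage 1 the state is |-z⟩; P(|-x⟩) = |⟨-x|-z⟩|² = 1/2.
After stage 2 the state is |-x⟩; P(|+y⟩) = |⟨+y|-x⟩|² = 1/2.
Joint probability = 1/2 × 1/2 × 1/2 = 0.125.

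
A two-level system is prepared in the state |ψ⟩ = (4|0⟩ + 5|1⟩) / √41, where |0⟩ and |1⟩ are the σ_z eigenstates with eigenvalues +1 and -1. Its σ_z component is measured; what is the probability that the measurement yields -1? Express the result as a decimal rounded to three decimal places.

0.610

The -1 outcome corresponds to |1⟩. Its amplitude in |ψ⟩ is 5/√41.
P = |5|² / 41 = 25/41.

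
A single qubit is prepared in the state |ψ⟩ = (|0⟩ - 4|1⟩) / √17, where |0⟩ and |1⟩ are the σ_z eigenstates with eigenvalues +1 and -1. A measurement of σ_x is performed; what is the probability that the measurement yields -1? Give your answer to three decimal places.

0.735

|-x⟩ = (|0⟩ - |1⟩)/√2, so ⟨-x|ψ⟩ = (5) / (√2·√17).
P = |5|² / 34 = 25/34.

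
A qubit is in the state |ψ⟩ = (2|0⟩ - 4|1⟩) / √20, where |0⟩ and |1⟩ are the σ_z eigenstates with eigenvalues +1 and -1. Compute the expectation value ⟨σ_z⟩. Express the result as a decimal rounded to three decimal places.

-0.600

⟨σ_z⟩ = |a|² - |b|² divided by |a|²+|b|², with a, b the |0⟩, |1⟩ amplitudes.
= (4 - 16)/20 = -12/20.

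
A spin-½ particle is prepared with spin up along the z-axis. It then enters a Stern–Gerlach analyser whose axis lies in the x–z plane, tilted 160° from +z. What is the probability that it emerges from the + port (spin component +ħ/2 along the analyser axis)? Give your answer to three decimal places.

For spin-½, the probability of finding spin-up along an axis at angle θ to the initial spin direction is cos²(θ/2); spin-down is sin²(θ/2).
θ = 160°, so P = cos²(80°) ≈ 0.030.

0.030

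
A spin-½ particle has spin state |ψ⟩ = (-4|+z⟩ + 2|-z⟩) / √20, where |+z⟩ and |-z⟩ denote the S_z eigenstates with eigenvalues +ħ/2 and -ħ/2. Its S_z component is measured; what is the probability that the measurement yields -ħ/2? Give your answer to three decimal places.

The -ħ/2 outcome corresponds to |-z⟩. Its amplitude in |ψ⟩ is 2/√20.
P = |2|² / 20 = 4/20.

0.200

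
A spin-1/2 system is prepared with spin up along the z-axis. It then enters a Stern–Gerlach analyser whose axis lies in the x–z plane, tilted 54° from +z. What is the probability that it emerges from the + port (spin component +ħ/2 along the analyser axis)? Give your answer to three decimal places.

0.794

For spin-½, the probability of finding spin-up along an axis at angle θ to the initial spin direction is cos²(θ/2); spin-down is sin²(θ/2).
θ = 54°, so P = cos²(27°) ≈ 0.794.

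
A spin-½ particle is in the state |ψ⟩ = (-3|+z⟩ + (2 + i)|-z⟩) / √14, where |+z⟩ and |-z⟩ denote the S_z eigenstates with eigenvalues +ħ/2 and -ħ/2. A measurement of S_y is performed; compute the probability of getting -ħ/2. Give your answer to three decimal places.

|-y⟩ = (|+z⟩ - i|-z⟩)/√2, so ⟨-y|ψ⟩ = (-4 + 2i) / (√2·√14).
P = |-4 + 2i|² / 28 = 20/28.

0.714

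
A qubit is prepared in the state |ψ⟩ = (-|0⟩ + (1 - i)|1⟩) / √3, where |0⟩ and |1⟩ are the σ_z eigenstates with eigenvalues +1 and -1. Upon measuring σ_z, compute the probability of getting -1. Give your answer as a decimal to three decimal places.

0.667

The -1 outcome corresponds to |1⟩. Its amplitude in |ψ⟩ is (1 - i)/√3.
P = |1 - i|² / 3 = 2/3.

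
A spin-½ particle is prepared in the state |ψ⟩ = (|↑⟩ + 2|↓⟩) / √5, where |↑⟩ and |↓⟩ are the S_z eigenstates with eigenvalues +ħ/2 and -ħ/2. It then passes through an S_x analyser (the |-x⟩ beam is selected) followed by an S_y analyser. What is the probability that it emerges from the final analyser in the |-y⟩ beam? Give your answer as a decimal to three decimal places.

0.050

First analyser (S_x): P(|-x⟩) = |⟨-x|ψ⟩|² = 1/10.
After stage 1 the state is |-x⟩; P(|-y⟩) = |⟨-y|-x⟩|² = 1/2.
Joint probability = 1/10 × 1/2 = 0.050.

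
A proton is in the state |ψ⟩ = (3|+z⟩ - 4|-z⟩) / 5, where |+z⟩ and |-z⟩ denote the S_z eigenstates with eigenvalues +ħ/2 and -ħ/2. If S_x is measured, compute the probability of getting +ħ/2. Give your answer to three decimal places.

0.020

|+x⟩ = (|+z⟩ + |-z⟩)/√2, so ⟨+x|ψ⟩ = (-1) / (√2·5).
P = |-1|² / 50 = 1/50.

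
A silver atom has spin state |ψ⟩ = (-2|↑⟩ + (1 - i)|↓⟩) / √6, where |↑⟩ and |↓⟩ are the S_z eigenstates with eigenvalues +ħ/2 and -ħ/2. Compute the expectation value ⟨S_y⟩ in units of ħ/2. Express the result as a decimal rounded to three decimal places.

⟨σ_y⟩ = 2 Im(a* b)/(|a|²+|b|²) with a = -2, b = (1 - i).
a* b = (-2 + 2i), so ⟨σ_y⟩ = 4/6.
⟨S_y⟩ = (ħ/2)·⟨σ_y⟩.

0.667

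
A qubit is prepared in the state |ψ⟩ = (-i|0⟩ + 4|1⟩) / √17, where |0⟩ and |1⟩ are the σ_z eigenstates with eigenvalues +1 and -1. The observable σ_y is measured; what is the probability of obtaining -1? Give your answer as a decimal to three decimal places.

0.265

|-y⟩ = (|0⟩ - i|1⟩)/√2, so ⟨-y|ψ⟩ = (3i) / (√2·√17).
P = |3i|² / 34 = 9/34.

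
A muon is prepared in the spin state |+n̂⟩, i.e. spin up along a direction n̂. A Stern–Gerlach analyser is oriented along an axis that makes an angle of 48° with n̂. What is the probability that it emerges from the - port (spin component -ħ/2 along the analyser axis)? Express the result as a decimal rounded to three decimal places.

For spin-½, the probability of finding spin-up along an axis at angle θ to the initial spin direction is cos²(θ/2); spin-down is sin²(θ/2).
θ = 48°, so P = sin²(24°) ≈ 0.165.

0.165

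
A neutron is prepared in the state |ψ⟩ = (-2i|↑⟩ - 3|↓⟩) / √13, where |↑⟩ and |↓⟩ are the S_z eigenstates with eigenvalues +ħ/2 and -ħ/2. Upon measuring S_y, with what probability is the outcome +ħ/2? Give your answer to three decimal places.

0.038

|+y⟩ = (|↑⟩ + i|↓⟩)/√2, so ⟨+y|ψ⟩ = (i) / (√2·√13).
P = |i|² / 26 = 1/26.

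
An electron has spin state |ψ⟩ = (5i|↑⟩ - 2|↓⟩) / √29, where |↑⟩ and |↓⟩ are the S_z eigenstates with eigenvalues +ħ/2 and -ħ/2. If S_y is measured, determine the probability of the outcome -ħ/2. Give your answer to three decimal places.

|-y⟩ = (|↑⟩ - i|↓⟩)/√2, so ⟨-y|ψ⟩ = (3i) / (√2·√29).
P = |3i|² / 58 = 9/58.

0.155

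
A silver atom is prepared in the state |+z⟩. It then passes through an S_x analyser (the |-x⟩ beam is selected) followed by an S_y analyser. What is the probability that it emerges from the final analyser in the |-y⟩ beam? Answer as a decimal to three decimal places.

0.250

First analyser (S_x): from |+z⟩, P(|-x⟩) = 1/2.
After stage 1 the state is |-x⟩; P(|-y⟩) = |⟨-y|-x⟩|² = 1/2.
Joint probability = 1/2 × 1/2 = 0.250.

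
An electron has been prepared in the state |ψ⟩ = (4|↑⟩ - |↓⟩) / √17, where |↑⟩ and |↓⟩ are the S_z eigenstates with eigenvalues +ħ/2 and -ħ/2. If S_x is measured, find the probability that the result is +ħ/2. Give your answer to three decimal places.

|+x⟩ = (|↑⟩ + |↓⟩)/√2, so ⟨+x|ψ⟩ = (3) / (√2·√17).
P = |3|² / 34 = 9/34.

0.265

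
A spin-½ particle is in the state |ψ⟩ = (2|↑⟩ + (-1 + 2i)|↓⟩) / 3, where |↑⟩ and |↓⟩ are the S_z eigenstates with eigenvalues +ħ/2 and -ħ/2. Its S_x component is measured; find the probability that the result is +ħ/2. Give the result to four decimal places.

0.2778

|+x⟩ = (|↑⟩ + |↓⟩)/√2, so ⟨+x|ψ⟩ = (1 + 2i) / (√2·3).
P = |1 + 2i|² / 18 = 5/18.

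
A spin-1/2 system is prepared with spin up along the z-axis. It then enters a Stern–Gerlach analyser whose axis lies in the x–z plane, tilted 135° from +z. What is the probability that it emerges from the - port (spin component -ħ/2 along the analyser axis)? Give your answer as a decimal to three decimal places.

For spin-½, the probability of finding spin-up along an axis at angle θ to the initial spin direction is cos²(θ/2); spin-down is sin²(θ/2).
θ = 135°, so P = sin²(67.5°) ≈ 0.854.

0.854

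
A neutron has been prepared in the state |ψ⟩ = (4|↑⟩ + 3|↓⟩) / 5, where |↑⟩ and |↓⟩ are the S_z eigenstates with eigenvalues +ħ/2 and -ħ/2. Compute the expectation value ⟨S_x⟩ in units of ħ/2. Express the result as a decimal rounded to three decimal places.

⟨σ_x⟩ = 2 Re(a* b)/(|a|²+|b|²) with a = 4, b = 3.
a* b = 12, so ⟨σ_x⟩ = 24/25.
⟨S_x⟩ = (ħ/2)·⟨σ_x⟩.

0.960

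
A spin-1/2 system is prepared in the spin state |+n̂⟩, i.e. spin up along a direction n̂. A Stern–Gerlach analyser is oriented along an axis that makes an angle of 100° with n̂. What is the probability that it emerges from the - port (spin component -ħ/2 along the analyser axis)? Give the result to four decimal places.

0.5868

For spin-½, the probability of finding spin-up along an axis at angle θ to the initial spin direction is cos²(θ/2); spin-down is sin²(θ/2).
θ = 100°, so P = sin²(50°) ≈ 0.5868.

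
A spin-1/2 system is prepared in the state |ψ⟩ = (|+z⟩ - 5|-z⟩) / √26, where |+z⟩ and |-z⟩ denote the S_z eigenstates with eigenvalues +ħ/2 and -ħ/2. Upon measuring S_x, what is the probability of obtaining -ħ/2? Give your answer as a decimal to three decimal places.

0.692

|-x⟩ = (|+z⟩ - |-z⟩)/√2, so ⟨-x|ψ⟩ = (6) / (√2·√26).
P = |6|² / 52 = 36/52.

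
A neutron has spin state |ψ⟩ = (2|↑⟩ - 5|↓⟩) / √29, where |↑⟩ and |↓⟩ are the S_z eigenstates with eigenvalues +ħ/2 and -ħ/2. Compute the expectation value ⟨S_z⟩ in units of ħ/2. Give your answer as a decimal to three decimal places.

-0.724

⟨σ_z⟩ = |a|² - |b|² divided by |a|²+|b|², with a, b the |↑⟩, |↓⟩ amplitudes.
= (4 - 25)/29 = -21/29.
⟨S_z⟩ = (ħ/2)·⟨σ_z⟩.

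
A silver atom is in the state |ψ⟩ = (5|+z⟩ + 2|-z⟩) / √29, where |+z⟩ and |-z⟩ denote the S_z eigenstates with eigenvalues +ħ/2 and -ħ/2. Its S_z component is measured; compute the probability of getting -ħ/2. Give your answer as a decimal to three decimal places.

The -ħ/2 outcome corresponds to |-z⟩. Its amplitude in |ψ⟩ is 2/√29.
P = |2|² / 29 = 4/29.

0.138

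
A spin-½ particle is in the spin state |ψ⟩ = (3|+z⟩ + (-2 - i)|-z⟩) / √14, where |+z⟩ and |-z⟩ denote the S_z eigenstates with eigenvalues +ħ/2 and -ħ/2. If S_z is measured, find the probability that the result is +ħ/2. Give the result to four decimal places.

The +ħ/2 outcome corresponds to |+z⟩. Its amplitude in |ψ⟩ is 3/√14.
P = |3|² / 14 = 9/14.

0.6429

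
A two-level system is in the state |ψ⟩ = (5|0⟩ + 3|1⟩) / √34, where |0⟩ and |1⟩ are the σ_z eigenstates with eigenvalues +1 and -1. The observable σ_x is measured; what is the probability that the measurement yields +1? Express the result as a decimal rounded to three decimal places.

|+x⟩ = (|0⟩ + |1⟩)/√2, so ⟨+x|ψ⟩ = (8) / (√2·√34).
P = |8|² / 68 = 64/68.

0.941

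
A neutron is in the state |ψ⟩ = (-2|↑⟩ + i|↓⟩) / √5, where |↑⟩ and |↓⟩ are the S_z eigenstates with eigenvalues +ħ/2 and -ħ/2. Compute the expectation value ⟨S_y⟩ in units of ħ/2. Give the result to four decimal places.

⟨σ_y⟩ = 2 Im(a* b)/(|a|²+|b|²) with a = -2, b = i.
a* b = -2i, so ⟨σ_y⟩ = -4/5.
⟨S_y⟩ = (ħ/2)·⟨σ_y⟩.

-0.8000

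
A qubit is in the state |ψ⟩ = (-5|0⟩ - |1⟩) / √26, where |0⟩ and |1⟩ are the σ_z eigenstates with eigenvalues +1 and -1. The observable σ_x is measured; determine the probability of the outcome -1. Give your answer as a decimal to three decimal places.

0.308

|-x⟩ = (|0⟩ - |1⟩)/√2, so ⟨-x|ψ⟩ = (-4) / (√2·√26).
P = |-4|² / 52 = 16/52.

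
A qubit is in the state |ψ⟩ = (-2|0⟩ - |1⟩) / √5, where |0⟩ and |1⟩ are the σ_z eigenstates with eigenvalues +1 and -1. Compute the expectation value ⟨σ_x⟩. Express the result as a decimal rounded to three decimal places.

⟨σ_x⟩ = 2 Re(a* b)/(|a|²+|b|²) with a = -2, b = -1.
a* b = 2, so ⟨σ_x⟩ = 4/5.

0.800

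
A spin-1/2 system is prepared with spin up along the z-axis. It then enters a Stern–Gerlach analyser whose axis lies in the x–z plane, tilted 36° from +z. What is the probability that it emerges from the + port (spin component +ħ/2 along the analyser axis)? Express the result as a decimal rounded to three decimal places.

0.905

For spin-½, the probability of finding spin-up along an axis at angle θ to the initial spin direction is cos²(θ/2); spin-down is sin²(θ/2).
θ = 36°, so P = cos²(18°) ≈ 0.905.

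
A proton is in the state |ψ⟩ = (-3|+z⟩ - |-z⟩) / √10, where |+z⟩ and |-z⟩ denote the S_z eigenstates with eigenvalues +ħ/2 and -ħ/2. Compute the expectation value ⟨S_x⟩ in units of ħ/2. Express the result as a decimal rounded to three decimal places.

0.600

⟨σ_x⟩ = 2 Re(a* b)/(|a|²+|b|²) with a = -3, b = -1.
a* b = 3, so ⟨σ_x⟩ = 6/10.
⟨S_x⟩ = (ħ/2)·⟨σ_x⟩.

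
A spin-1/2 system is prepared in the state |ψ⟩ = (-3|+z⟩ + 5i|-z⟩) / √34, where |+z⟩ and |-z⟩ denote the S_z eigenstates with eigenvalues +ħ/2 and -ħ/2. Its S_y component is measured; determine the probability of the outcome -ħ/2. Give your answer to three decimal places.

|-y⟩ = (|+z⟩ - i|-z⟩)/√2, so ⟨-y|ψ⟩ = (-8) / (√2·√34).
P = |-8|² / 68 = 64/68.

0.941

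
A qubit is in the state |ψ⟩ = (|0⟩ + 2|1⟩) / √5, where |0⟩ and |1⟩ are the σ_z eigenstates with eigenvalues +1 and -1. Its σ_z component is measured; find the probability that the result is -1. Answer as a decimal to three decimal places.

0.800

The -1 outcome corresponds to |1⟩. Its amplitude in |ψ⟩ is 2/√5.
P = |2|² / 5 = 4/5.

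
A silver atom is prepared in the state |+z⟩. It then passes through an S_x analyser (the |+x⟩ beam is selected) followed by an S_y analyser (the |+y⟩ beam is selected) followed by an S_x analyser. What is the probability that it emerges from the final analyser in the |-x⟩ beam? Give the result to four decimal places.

First analyser (S_x): from |+z⟩, P(|+x⟩) = 1/2.
After stage 1 the state is |+x⟩; P(|+y⟩) = |⟨+y|+x⟩|² = 1/2.
After stage 2 the state is |+y⟩; P(|-x⟩) = |⟨-x|+y⟩|² = 1/2.
Joint probability = 1/2 × 1/2 × 1/2 = 0.1250.

0.1250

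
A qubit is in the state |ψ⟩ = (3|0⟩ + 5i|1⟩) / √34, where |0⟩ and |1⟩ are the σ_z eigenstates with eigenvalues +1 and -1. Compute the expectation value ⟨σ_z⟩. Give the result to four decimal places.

-0.4706

⟨σ_z⟩ = |a|² - |b|² divided by |a|²+|b|², with a, b the |0⟩, |1⟩ amplitudes.
= (9 - 25)/34 = -16/34.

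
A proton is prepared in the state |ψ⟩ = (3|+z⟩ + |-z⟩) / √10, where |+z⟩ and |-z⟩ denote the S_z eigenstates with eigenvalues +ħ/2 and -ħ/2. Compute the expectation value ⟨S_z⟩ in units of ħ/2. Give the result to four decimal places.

0.8000

⟨σ_z⟩ = |a|² - |b|² divided by |a|²+|b|², with a, b the |+z⟩, |-z⟩ amplitudes.
= (9 - 1)/10 = 8/10.
⟨S_z⟩ = (ħ/2)·⟨σ_z⟩.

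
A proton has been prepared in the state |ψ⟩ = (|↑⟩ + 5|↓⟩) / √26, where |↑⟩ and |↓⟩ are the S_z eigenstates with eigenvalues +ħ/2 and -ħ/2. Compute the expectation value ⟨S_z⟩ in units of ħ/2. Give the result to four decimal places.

-0.9231

⟨σ_z⟩ = |a|² - |b|² divided by |a|²+|b|², with a, b the |↑⟩, |↓⟩ amplitudes.
= (1 - 25)/26 = -24/26.
⟨S_z⟩ = (ħ/2)·⟨σ_z⟩.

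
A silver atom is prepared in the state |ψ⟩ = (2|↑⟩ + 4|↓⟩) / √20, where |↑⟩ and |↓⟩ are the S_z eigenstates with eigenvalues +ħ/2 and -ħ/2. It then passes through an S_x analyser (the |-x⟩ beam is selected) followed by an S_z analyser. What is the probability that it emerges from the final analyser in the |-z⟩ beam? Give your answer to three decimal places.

First analyser (S_x): P(|-x⟩) = |⟨-x|ψ⟩|² = 4/40.
After stage 1 the state is |-x⟩; P(|-z⟩) = |⟨-z|-x⟩|² = 1/2.
Joint probability = 4/40 × 1/2 = 0.050.

0.050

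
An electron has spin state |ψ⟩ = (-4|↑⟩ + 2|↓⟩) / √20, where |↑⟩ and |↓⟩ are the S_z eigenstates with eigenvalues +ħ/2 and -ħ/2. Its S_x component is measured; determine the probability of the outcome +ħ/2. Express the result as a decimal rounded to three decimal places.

|+x⟩ = (|↑⟩ + |↓⟩)/√2, so ⟨+x|ψ⟩ = (-2) / (√2·√20).
P = |-2|² / 40 = 4/40.

0.100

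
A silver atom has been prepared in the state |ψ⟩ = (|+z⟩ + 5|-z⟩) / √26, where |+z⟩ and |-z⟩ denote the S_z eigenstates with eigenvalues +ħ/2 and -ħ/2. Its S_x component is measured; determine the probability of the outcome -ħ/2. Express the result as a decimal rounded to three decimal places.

0.308

|-x⟩ = (|+z⟩ - |-z⟩)/√2, so ⟨-x|ψ⟩ = (-4) / (√2·√26).
P = |-4|² / 52 = 16/52.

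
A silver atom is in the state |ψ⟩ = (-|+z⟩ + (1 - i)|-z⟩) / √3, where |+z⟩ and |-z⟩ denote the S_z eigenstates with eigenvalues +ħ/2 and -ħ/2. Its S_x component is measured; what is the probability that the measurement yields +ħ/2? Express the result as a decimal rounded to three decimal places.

0.167

|+x⟩ = (|+z⟩ + |-z⟩)/√2, so ⟨+x|ψ⟩ = (-i) / (√2·√3).
P = |-i|² / 6 = 1/6.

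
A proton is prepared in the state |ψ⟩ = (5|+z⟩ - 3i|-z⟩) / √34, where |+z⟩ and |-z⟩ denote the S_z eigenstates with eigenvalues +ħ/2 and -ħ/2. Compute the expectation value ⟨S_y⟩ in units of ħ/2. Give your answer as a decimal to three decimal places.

-0.882

⟨σ_y⟩ = 2 Im(a* b)/(|a|²+|b|²) with a = 5, b = -3i.
a* b = -15i, so ⟨σ_y⟩ = -30/34.
⟨S_y⟩ = (ħ/2)·⟨σ_y⟩.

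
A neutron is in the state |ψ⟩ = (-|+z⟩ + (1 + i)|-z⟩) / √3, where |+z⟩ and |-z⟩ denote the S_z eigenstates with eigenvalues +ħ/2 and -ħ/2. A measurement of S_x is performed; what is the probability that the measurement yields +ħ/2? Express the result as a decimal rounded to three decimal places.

0.167

|+x⟩ = (|+z⟩ + |-z⟩)/√2, so ⟨+x|ψ⟩ = (i) / (√2·√3).
P = |i|² / 6 = 1/6.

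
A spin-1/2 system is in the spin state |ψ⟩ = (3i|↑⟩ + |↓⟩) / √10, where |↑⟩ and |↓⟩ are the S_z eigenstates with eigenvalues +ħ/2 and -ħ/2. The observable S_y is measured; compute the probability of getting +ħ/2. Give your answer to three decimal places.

0.200

|+y⟩ = (|↑⟩ + i|↓⟩)/√2, so ⟨+y|ψ⟩ = (2i) / (√2·√10).
P = |2i|² / 20 = 4/20.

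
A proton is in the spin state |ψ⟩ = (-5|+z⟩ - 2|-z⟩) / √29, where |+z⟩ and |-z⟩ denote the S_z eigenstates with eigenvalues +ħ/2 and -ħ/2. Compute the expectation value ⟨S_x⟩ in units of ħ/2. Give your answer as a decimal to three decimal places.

0.690

⟨σ_x⟩ = 2 Re(a* b)/(|a|²+|b|²) with a = -5, b = -2.
a* b = 10, so ⟨σ_x⟩ = 20/29.
⟨S_x⟩ = (ħ/2)·⟨σ_x⟩.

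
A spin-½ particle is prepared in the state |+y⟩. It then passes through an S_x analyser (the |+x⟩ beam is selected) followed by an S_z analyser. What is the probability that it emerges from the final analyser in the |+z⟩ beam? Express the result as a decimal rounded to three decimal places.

0.250

First analyser (S_x): from |+y⟩, P(|+x⟩) = 1/2.
After stage 1 the state is |+x⟩; P(|+z⟩) = |⟨+z|+x⟩|² = 1/2.
Joint probability = 1/2 × 1/2 = 0.250.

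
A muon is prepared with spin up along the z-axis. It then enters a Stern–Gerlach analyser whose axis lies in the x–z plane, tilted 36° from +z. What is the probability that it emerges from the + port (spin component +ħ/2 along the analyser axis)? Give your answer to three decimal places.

0.905

For spin-½, the probability of finding spin-up along an axis at angle θ to the initial spin direction is cos²(θ/2); spin-down is sin²(θ/2).
θ = 36°, so P = cos²(18°) ≈ 0.905.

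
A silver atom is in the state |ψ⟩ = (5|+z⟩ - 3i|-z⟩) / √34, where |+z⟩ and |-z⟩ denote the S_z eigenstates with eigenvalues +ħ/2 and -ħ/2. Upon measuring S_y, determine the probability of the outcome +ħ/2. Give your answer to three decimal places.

|+y⟩ = (|+z⟩ + i|-z⟩)/√2, so ⟨+y|ψ⟩ = (2) / (√2·√34).
P = |2|² / 68 = 4/68.

0.059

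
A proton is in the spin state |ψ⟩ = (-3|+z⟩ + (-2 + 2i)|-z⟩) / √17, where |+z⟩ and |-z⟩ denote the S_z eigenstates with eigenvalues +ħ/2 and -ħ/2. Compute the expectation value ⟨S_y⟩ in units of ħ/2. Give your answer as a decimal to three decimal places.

-0.706

⟨σ_y⟩ = 2 Im(a* b)/(|a|²+|b|²) with a = -3, b = (-2 + 2i).
a* b = (6 - 6i), so ⟨σ_y⟩ = -12/17.
⟨S_y⟩ = (ħ/2)·⟨σ_y⟩.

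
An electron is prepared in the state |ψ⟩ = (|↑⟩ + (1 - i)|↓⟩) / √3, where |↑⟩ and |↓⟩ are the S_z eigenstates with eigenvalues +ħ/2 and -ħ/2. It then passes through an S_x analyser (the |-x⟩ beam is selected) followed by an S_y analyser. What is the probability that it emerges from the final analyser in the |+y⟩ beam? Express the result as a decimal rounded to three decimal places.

0.083

First analyser (S_x): P(|-x⟩) = |⟨-x|ψ⟩|² = 1/6.
After stage 1 the state is |-x⟩; P(|+y⟩) = |⟨+y|-x⟩|² = 1/2.
Joint probability = 1/6 × 1/2 = 0.083.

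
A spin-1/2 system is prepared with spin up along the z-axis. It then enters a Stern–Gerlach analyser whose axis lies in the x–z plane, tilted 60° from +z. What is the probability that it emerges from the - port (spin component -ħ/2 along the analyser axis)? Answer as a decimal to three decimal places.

0.250

For spin-½, the probability of finding spin-up along an axis at angle θ to the initial spin direction is cos²(θ/2); spin-down is sin²(θ/2).
θ = 60°, so P = sin²(30°) ≈ 0.250.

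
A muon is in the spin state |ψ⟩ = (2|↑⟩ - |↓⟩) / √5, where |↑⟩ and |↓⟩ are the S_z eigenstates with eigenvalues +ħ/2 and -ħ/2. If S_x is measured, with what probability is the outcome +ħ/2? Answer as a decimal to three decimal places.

0.100

|+x⟩ = (|↑⟩ + |↓⟩)/√2, so ⟨+x|ψ⟩ = (1) / (√2·√5).
P = |1|² / 10 = 1/10.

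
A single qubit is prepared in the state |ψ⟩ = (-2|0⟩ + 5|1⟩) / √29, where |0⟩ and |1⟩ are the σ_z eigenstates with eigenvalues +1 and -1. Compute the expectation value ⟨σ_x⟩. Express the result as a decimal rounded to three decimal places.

⟨σ_x⟩ = 2 Re(a* b)/(|a|²+|b|²) with a = -2, b = 5.
a* b = -10, so ⟨σ_x⟩ = -20/29.

-0.690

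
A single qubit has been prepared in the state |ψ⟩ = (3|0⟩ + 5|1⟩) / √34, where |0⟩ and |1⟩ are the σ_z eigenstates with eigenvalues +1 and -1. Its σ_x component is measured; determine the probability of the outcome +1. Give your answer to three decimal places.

|+x⟩ = (|0⟩ + |1⟩)/√2, so ⟨+x|ψ⟩ = (8) / (√2·√34).
P = |8|² / 68 = 64/68.

0.941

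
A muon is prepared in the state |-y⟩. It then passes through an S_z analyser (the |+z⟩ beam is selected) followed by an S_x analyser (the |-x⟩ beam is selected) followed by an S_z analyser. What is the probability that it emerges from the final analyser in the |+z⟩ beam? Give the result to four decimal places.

First analyser (S_z): from |-y⟩, P(|+z⟩) = 1/2.
After stage 1 the state is |+z⟩; P(|-x⟩) = |⟨-x|+z⟩|² = 1/2.
After stage 2 the state is |-x⟩; P(|+z⟩) = |⟨+z|-x⟩|² = 1/2.
Joint probability = 1/2 × 1/2 × 1/2 = 0.1250.

0.1250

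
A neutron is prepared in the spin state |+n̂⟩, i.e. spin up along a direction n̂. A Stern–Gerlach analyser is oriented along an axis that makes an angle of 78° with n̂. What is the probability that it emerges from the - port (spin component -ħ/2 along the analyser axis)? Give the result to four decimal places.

0.3960

For spin-½, the probability of finding spin-up along an axis at angle θ to the initial spin direction is cos²(θ/2); spin-down is sin²(θ/2).
θ = 78°, so P = sin²(39°) ≈ 0.3960.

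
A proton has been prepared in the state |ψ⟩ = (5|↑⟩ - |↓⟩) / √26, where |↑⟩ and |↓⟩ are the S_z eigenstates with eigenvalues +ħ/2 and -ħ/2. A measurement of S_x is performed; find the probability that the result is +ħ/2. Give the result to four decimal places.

|+x⟩ = (|↑⟩ + |↓⟩)/√2, so ⟨+x|ψ⟩ = (4) / (√2·√26).
P = |4|² / 52 = 16/52.

0.3077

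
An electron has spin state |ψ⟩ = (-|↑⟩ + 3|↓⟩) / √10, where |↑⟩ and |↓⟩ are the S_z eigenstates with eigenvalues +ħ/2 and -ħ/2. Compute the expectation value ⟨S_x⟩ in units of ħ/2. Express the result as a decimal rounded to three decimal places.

-0.600

⟨σ_x⟩ = 2 Re(a* b)/(|a|²+|b|²) with a = -1, b = 3.
a* b = -3, so ⟨σ_x⟩ = -6/10.
⟨S_x⟩ = (ħ/2)·⟨σ_x⟩.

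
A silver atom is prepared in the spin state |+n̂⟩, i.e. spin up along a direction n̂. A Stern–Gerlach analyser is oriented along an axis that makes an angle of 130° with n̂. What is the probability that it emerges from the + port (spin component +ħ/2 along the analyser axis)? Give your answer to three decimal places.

0.179

For spin-½, the probability of finding spin-up along an axis at angle θ to the initial spin direction is cos²(θ/2); spin-down is sin²(θ/2).
θ = 130°, so P = cos²(65°) ≈ 0.179.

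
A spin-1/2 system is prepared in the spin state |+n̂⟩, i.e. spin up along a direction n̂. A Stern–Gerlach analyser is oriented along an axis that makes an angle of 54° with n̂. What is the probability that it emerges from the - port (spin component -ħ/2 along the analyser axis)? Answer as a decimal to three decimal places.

0.206

For spin-½, the probability of finding spin-up along an axis at angle θ to the initial spin direction is cos²(θ/2); spin-down is sin²(θ/2).
θ = 54°, so P = sin²(27°) ≈ 0.206.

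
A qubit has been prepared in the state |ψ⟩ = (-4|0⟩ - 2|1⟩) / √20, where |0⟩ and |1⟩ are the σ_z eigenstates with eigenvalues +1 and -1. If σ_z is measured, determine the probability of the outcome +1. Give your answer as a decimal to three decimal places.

The +1 outcome corresponds to |0⟩. Its amplitude in |ψ⟩ is -4/√20.
P = |-4|² / 20 = 16/20.

0.800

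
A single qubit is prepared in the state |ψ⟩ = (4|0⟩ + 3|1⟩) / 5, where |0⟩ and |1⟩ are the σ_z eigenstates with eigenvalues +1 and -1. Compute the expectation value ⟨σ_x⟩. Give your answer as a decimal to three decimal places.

0.960

⟨σ_x⟩ = 2 Re(a* b)/(|a|²+|b|²) with a = 4, b = 3.
a* b = 12, so ⟨σ_x⟩ = 24/25.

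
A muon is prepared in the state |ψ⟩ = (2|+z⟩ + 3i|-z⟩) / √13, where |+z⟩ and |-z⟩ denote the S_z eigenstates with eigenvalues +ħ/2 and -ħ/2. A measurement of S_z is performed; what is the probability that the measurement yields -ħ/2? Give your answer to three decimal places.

The -ħ/2 outcome corresponds to |-z⟩. Its amplitude in |ψ⟩ is 3i/√13.
P = |3i|² / 13 = 9/13.

0.692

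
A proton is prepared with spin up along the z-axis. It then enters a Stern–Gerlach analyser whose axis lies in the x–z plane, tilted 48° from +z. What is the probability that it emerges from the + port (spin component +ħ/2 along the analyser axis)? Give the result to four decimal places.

0.8346

For spin-½, the probability of finding spin-up along an axis at angle θ to the initial spin direction is cos²(θ/2); spin-down is sin²(θ/2).
θ = 48°, so P = cos²(24°) ≈ 0.8346.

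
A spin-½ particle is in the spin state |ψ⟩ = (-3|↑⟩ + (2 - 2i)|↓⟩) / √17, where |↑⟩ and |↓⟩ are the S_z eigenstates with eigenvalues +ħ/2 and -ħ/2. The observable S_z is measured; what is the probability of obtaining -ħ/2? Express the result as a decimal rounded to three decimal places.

The -ħ/2 outcome corresponds to |↓⟩. Its amplitude in |ψ⟩ is (2 - 2i)/√17.
P = |2 - 2i|² / 17 = 8/17.

0.471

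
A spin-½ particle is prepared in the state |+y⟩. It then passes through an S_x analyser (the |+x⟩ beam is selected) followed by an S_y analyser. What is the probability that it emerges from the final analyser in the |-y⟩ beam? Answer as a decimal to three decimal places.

0.250

First analyser (S_x): from |+y⟩, P(|+x⟩) = 1/2.
After stage 1 the state is |+x⟩; P(|-y⟩) = |⟨-y|+x⟩|² = 1/2.
Joint probability = 1/2 × 1/2 = 0.250.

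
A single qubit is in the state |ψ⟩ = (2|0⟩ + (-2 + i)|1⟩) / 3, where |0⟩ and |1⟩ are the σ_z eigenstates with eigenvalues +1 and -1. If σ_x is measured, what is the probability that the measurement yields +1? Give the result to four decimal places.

0.0556

|+x⟩ = (|0⟩ + |1⟩)/√2, so ⟨+x|ψ⟩ = (i) / (√2·3).
P = |i|² / 18 = 1/18.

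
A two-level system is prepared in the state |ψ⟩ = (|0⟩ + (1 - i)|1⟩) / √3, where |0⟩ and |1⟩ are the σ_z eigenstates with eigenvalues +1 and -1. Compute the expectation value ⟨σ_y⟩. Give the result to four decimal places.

⟨σ_y⟩ = 2 Im(a* b)/(|a|²+|b|²) with a = 1, b = (1 - i).
a* b = (1 - i), so ⟨σ_y⟩ = -2/3.

-0.6667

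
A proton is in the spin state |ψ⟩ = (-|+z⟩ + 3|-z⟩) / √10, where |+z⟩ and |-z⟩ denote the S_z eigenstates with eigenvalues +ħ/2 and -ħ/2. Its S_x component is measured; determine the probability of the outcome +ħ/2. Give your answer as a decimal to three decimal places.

|+x⟩ = (|+z⟩ + |-z⟩)/√2, so ⟨+x|ψ⟩ = (2) / (√2·√10).
P = |2|² / 20 = 4/20.

0.200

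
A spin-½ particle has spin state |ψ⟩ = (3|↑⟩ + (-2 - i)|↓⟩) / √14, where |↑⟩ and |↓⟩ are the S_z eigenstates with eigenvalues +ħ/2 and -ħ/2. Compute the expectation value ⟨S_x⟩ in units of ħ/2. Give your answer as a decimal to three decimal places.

⟨σ_x⟩ = 2 Re(a* b)/(|a|²+|b|²) with a = 3, b = (-2 - i).
a* b = (-6 - 3i), so ⟨σ_x⟩ = -12/14.
⟨S_x⟩ = (ħ/2)·⟨σ_x⟩.

-0.857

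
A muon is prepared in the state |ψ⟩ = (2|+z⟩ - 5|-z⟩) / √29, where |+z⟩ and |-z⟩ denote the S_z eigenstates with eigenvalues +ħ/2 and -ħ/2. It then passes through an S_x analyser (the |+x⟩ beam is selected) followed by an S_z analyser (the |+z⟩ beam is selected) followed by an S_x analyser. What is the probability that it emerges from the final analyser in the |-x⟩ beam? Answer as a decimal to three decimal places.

0.039

First analyser (S_x): P(|+x⟩) = |⟨+x|ψ⟩|² = 9/58.
After stage 1 the state is |+x⟩; P(|+z⟩) = |⟨+z|+x⟩|² = 1/2.
After stage 2 the state is |+z⟩; P(|-x⟩) = |⟨-x|+z⟩|² = 1/2.
Joint probability = 9/58 × 1/2 × 1/2 = 0.039.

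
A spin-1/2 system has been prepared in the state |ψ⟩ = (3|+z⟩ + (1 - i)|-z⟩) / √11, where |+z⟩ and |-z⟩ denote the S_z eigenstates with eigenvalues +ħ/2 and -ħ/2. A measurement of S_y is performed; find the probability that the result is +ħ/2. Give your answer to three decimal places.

|+y⟩ = (|+z⟩ + i|-z⟩)/√2, so ⟨+y|ψ⟩ = (2 - i) / (√2·√11).
P = |2 - i|² / 22 = 5/22.

0.227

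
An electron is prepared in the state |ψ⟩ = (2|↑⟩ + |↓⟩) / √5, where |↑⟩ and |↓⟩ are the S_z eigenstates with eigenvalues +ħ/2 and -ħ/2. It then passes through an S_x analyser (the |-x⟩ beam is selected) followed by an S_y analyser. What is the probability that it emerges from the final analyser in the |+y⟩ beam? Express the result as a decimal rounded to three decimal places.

0.050

First analyser (S_x): P(|-x⟩) = |⟨-x|ψ⟩|² = 1/10.
After stage 1 the state is |-x⟩; P(|+y⟩) = |⟨+y|-x⟩|² = 1/2.
Joint probability = 1/10 × 1/2 = 0.050.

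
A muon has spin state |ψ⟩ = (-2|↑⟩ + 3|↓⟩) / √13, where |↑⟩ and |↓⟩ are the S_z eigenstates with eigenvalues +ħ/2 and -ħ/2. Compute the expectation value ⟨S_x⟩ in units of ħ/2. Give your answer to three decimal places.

-0.923

⟨σ_x⟩ = 2 Re(a* b)/(|a|²+|b|²) with a = -2, b = 3.
a* b = -6, so ⟨σ_x⟩ = -12/13.
⟨S_x⟩ = (ħ/2)·⟨σ_x⟩.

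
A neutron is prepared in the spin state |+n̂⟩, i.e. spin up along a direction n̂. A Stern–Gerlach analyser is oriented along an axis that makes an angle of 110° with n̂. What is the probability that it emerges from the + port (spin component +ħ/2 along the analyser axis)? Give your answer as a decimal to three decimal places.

0.329

For spin-½, the probability of finding spin-up along an axis at angle θ to the initial spin direction is cos²(θ/2); spin-down is sin²(θ/2).
θ = 110°, so P = cos²(55°) ≈ 0.329.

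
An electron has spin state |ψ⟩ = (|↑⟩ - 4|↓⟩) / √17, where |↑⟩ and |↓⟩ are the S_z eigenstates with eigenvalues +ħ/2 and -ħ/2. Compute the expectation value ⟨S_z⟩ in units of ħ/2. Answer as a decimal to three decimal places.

-0.882

⟨σ_z⟩ = |a|² - |b|² divided by |a|²+|b|², with a, b the |↑⟩, |↓⟩ amplitudes.
= (1 - 16)/17 = -15/17.
⟨S_z⟩ = (ħ/2)·⟨σ_z⟩.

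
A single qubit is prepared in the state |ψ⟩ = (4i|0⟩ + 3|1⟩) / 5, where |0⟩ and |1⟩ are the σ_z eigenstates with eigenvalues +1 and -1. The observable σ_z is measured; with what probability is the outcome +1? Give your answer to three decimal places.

The +1 outcome corresponds to |0⟩. Its amplitude in |ψ⟩ is 4i/5.
P = |4i|² / 25 = 16/25.

0.640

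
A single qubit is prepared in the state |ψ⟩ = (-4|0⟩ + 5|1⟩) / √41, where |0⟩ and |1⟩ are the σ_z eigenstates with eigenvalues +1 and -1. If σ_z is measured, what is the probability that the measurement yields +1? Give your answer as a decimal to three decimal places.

The +1 outcome corresponds to |0⟩. Its amplitude in |ψ⟩ is -4/√41.
P = |-4|² / 41 = 16/41.

0.390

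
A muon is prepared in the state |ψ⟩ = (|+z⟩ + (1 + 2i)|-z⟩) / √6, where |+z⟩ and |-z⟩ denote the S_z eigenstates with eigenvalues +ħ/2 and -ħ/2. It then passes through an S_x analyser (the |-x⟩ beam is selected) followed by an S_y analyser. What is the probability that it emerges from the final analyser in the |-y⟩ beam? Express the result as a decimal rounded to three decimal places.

First analyser (S_x): P(|-x⟩) = |⟨-x|ψ⟩|² = 4/12.
After stage 1 the state is |-x⟩; P(|-y⟩) = |⟨-y|-x⟩|² = 1/2.
Joint probability = 4/12 × 1/2 = 0.167.

0.167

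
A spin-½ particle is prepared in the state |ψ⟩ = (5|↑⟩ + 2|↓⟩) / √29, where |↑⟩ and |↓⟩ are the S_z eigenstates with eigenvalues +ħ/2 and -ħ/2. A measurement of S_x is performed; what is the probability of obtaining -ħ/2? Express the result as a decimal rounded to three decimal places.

0.155

|-x⟩ = (|↑⟩ - |↓⟩)/√2, so ⟨-x|ψ⟩ = (3) / (√2·√29).
P = |3|² / 58 = 9/58.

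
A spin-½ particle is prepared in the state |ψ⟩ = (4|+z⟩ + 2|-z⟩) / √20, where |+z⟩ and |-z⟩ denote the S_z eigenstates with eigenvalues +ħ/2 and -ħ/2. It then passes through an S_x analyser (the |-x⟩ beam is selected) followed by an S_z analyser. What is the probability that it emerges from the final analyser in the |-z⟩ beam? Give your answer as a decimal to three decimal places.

First analyser (S_x): P(|-x⟩) = |⟨-x|ψ⟩|² = 4/40.
After stage 1 the state is |-x⟩; P(|-z⟩) = |⟨-z|-x⟩|² = 1/2.
Joint probability = 4/40 × 1/2 = 0.050.

0.050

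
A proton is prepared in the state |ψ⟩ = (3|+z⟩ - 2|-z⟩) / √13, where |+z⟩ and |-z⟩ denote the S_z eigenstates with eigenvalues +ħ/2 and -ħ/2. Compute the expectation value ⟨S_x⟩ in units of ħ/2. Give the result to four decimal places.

⟨σ_x⟩ = 2 Re(a* b)/(|a|²+|b|²) with a = 3, b = -2.
a* b = -6, so ⟨σ_x⟩ = -12/13.
⟨S_x⟩ = (ħ/2)·⟨σ_x⟩.

-0.9231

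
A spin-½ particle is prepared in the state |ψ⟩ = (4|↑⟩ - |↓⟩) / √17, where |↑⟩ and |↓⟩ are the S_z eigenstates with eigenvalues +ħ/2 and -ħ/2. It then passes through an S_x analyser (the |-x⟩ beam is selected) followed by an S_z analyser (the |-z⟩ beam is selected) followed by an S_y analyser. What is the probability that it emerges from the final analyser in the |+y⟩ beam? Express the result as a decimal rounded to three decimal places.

0.184

First analyser (S_x): P(|-x⟩) = |⟨-x|ψ⟩|² = 25/34.
After stage 1 the state is |-x⟩; P(|-z⟩) = |⟨-z|-x⟩|² = 1/2.
After stage 2 the state is |-z⟩; P(|+y⟩) = |⟨+y|-z⟩|² = 1/2.
Joint probability = 25/34 × 1/2 × 1/2 = 0.184.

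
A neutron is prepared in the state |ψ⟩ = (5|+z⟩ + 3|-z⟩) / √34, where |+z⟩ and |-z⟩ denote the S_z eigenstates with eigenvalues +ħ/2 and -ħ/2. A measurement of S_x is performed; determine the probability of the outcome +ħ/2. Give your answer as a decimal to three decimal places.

0.941

|+x⟩ = (|+z⟩ + |-z⟩)/√2, so ⟨+x|ψ⟩ = (8) / (√2·√34).
P = |8|² / 68 = 64/68.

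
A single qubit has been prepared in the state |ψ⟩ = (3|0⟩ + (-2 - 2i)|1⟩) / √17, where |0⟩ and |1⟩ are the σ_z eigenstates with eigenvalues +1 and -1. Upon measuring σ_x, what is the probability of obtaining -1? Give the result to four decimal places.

0.8529

|-x⟩ = (|0⟩ - |1⟩)/√2, so ⟨-x|ψ⟩ = (5 + 2i) / (√2·√17).
P = |5 + 2i|² / 34 = 29/34.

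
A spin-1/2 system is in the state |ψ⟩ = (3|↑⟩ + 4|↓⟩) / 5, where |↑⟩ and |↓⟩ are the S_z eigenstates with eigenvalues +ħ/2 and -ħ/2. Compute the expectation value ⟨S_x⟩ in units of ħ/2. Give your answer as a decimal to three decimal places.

⟨σ_x⟩ = 2 Re(a* b)/(|a|²+|b|²) with a = 3, b = 4.
a* b = 12, so ⟨σ_x⟩ = 24/25.
⟨S_x⟩ = (ħ/2)·⟨σ_x⟩.

0.960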